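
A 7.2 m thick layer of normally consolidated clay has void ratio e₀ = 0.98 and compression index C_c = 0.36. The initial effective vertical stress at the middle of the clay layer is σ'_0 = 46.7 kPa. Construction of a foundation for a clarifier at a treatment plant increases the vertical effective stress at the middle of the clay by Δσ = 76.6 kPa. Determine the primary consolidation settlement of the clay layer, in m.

S_c ≈ 0.552 m

Final effective stress: σ'_f = σ'_0 + Δσ = 46.7 + 76.6 = 123.3 kPa.
Normally consolidated clay, so the full stress increment lies on the virgin compression line:
S_c = C_c·H/(1+e₀)·log₁₀(σ'_f/σ'_0) = 0.36×7.2/(1+0.98)×log₁₀(123.3/46.7)
    = 1.3091 × 0.42165 = 0.552 m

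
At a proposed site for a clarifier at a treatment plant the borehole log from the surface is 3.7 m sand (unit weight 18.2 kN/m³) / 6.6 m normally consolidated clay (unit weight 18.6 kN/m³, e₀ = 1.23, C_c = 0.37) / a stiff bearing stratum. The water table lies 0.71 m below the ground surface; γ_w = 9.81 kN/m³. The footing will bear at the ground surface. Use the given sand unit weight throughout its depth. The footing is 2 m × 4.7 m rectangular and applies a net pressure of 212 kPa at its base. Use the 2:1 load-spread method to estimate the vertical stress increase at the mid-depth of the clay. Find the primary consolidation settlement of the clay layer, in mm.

S_c ≈ 118 mm

Mid-depth of clay below the ground surface: z = 3.7 + 6.6/2 = 7 m.
Total vertical stress at mid-clay: σ_v = 18.2×3.7 + 18.6×3.3 = 128.72 kPa.
Pore pressure: u = 9.81×(7 − 0.71) = 61.705 kPa.
Initial effective stress: σ'_0 = σ_v − u = 128.72 − 61.705 = 67.015 kPa.
Stress increase at mid-clay by the 2:1 spreading method:
Δσ = qBL/((B+z)(L+z)) = 212×2×4.7/((2+7)(4.7+7)) = 18.925 kPa
Final effective stress: σ'_f = σ'_0 + Δσ = 67.015 + 18.925 = 85.94 kPa.
Normally consolidated clay, so the full stress increment lies on the virgin compression line:
S_c = C_c·H/(1+e₀)·log₁₀(σ'_f/σ'_0) = 0.37×6.6/(1+1.23)×log₁₀(85.94/67.015)
    = 1.0951 × 0.10802 = 0.1183 m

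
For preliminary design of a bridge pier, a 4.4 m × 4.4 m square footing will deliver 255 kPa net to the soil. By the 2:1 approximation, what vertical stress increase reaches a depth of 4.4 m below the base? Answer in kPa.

Δσ_z ≈ 63.8 kPa

By the 2:1 method the load spreads at 1 horizontal : 2 vertical, so at depth z the loaded area has grown by z in each plan dimension:
Δσ = qBL/((B+z)(L+z)) = 255×4.4×4.4/((4.4+4.4)(4.4+4.4)) = 63.75 kPa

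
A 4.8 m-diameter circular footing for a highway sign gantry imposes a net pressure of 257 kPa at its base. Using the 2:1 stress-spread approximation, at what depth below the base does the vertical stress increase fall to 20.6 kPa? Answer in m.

2:1 spreading — at depth z the loaded area has grown by z in each plan dimension:
qD²/(D+z)² = Δσ_z ⇒ z = D(√(q/Δσ_z) − 1) = 4.8×(√(257/20.6) − 1) = 12.15 m

z ≈ 12.2 m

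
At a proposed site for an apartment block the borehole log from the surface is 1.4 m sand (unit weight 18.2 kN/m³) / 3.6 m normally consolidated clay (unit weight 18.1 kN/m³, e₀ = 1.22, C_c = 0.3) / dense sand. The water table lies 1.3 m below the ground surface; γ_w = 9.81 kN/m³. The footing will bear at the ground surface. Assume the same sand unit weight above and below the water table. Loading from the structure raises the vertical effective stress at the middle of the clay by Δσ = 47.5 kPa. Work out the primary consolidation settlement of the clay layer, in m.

Mid-depth of clay below the ground surface: z = 1.4 + 3.6/2 = 3.2 m.
Total vertical stress at mid-clay: σ_v = 18.2×1.4 + 18.1×1.8 = 58.06 kPa.
Pore pressure: u = 9.81×(3.2 − 1.3) = 18.639 kPa.
Initial effective stress: σ'_0 = σ_v − u = 58.06 − 18.639 = 39.421 kPa.
Final effective stress: σ'_f = σ'_0 + Δσ = 39.421 + 47.5 = 86.921 kPa.
Normally consolidated clay, so the full stress increment lies on the virgin compression line:
S_c = C_c·H/(1+e₀)·log₁₀(σ'_f/σ'_0) = 0.3×3.6/(1+1.22)×log₁₀(86.921/39.421)
    = 0.48649 × 0.3434 = 0.1671 m

S_c ≈ 0.167 m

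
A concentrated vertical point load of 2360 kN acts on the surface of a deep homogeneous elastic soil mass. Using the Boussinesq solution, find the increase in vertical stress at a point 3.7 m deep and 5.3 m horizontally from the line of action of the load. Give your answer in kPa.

Boussinesq vertical stress below a point load on an elastic half-space:
Δσ_z = 3P/(2πz²) · [1 + (r/z)²]^(−5/2)
r/z = 5.3/3.7 = 1.4324; [1+(r/z)²]^(−5/2) = 0.061459.
Δσ_z = 3×2360/(2π×3.7²) × 0.061459 = 82.309 × 0.061459 = 5.059 kPa

Δσ_z ≈ 5.06 kPa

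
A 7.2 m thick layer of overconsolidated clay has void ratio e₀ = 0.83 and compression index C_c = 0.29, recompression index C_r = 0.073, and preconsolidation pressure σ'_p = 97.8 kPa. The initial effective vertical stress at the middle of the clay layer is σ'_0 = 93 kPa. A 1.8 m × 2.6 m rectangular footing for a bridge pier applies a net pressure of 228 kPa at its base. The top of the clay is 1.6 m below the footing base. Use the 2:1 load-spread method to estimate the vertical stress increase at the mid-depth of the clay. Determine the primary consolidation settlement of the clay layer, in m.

S_c ≈ 0.0758 m

Mid-depth of clay below the footing base: z = 1.6 + 7.2/2 = 5.2 m.
Stress increase at mid-clay by the 2:1 spreading method:
Δσ = qBL/((B+z)(L+z)) = 228×1.8×2.6/((1.8+5.2)(2.6+5.2)) = 19.543 kPa
Final effective stress: σ'_f = 93 + 19.543 = 112.54 kPa.
σ'_f = 112.54 > σ'_p = 97.8 kPa, so the stress path crosses the preconsolidation pressure — recompression up to σ'_p, then virgin compression beyond:
S_c = H/(1+e₀)·[C_r·log₁₀(σ'_p/σ'_0) + C_c·log₁₀(σ'_f/σ'_p)]
    = 7.2/1.83 × [0.073×log₁₀(97.8/93) + 0.29×log₁₀(112.54/97.8)]
    = 3.9344 × [0.0015955 + 0.017681] = 0.07584 m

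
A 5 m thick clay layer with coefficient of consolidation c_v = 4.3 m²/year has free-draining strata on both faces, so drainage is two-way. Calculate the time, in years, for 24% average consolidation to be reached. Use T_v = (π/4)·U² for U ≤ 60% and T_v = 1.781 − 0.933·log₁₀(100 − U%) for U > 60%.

t ≈ 0.0658 years

Drainage path length: H_d = H/2 = 2.5 m (double drainage).
U ≤ 60%: T_v = (π/4)·U² = (π/4)×0.24² = 0.045239.
t = T_v·H_d²/c_v = 0.045239×2.5²/4.3 = 0.06575 years.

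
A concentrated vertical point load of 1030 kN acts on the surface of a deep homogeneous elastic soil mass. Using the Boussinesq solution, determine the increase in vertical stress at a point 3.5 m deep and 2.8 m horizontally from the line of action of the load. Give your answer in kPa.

Boussinesq vertical stress below a point load on an elastic half-space:
Δσ_z = 3P/(2πz²) · [1 + (r/z)²]^(−5/2)
r/z = 2.8/3.5 = 0.8; [1+(r/z)²]^(−5/2) = 0.29033.
Δσ_z = 3×1030/(2π×3.5²) × 0.29033 = 40.146 × 0.29033 = 11.66 kPa

Δσ_z ≈ 11.7 kPa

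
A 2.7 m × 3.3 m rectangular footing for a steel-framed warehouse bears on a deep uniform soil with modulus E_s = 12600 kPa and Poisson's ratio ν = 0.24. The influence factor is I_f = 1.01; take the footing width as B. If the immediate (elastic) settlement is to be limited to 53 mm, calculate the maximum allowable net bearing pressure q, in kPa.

S_e = q·B·(1−ν²)/E_s · I_f  ⇒  q = S_e·E_s / (B·(1−ν²)·I_f).
q = 0.053 × 12600 / (2.7 × 0.9424 × 1.01) = 259.9 kPa

q ≈ 260 kPa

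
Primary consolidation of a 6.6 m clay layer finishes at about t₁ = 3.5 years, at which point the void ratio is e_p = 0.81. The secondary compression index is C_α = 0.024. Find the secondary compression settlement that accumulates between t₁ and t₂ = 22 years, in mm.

S_s ≈ 69.9 mm

Secondary compression: S_s = C_α·H/(1+e_p)·log₁₀(t₂/t₁)
S_s = 0.024×6.6/(1+0.81)×log₁₀(22/3.5)
    = 0.08751 × 0.7984 = 0.06987 m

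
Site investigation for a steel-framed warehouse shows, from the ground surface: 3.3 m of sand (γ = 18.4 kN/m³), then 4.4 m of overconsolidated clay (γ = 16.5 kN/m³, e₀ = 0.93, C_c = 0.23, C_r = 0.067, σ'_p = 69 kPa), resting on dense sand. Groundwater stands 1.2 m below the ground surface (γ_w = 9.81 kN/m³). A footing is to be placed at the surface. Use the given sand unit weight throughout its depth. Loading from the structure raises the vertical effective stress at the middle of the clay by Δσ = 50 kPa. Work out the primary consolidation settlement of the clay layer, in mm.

Mid-depth of clay below the ground surface: z = 3.3 + 4.4/2 = 5.5 m.
Total vertical stress at mid-clay: σ_v = 18.4×3.3 + 16.5×2.2 = 97.02 kPa.
Pore pressure: u = 9.81×(5.5 − 1.2) = 42.183 kPa.
Initial effective stress: σ'_0 = σ_v − u = 97.02 − 42.183 = 54.837 kPa.
Final effective stress: σ'_f = 54.837 + 50 = 104.84 kPa.
σ'_f = 104.84 > σ'_p = 69 kPa, so the stress path crosses the preconsolidation pressure — recompression up to σ'_p, then virgin compression beyond:
S_c = H/(1+e₀)·[C_r·log₁₀(σ'_p/σ'_0) + C_c·log₁₀(σ'_f/σ'_p)]
    = 4.4/1.93 × [0.067×log₁₀(69/54.837) + 0.23×log₁₀(104.84/69)]
    = 2.2798 × [0.006685 + 0.041786] = 0.1105 m

S_c ≈ 111 mm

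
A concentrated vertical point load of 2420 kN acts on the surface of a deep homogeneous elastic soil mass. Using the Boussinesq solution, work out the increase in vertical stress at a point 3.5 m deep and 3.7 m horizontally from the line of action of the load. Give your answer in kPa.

Δσ_z ≈ 14.5 kPa

Boussinesq vertical stress below a point load on an elastic half-space:
Δσ_z = 3P/(2πz²) · [1 + (r/z)²]^(−5/2)
r/z = 3.7/3.5 = 1.0571; [1+(r/z)²]^(−5/2) = 0.15326.
Δσ_z = 3×2420/(2π×3.5²) × 0.15326 = 94.324 × 0.15326 = 14.46 kPa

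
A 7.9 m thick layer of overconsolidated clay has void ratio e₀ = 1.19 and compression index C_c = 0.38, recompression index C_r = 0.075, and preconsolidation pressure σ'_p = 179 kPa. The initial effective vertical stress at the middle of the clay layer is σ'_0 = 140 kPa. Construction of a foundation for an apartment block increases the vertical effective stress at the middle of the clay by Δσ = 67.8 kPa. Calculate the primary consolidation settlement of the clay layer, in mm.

S_c ≈ 118 mm

Final effective stress: σ'_f = 140 + 67.8 = 207.8 kPa.
σ'_f = 207.8 > σ'_p = 179 kPa, so the stress path crosses the preconsolidation pressure — recompression up to σ'_p, then virgin compression beyond:
S_c = H/(1+e₀)·[C_r·log₁₀(σ'_p/σ'_0) + C_c·log₁₀(σ'_f/σ'_p)]
    = 7.9/2.19 × [0.075×log₁₀(179/140) + 0.38×log₁₀(207.8/179)]
    = 3.6073 × [0.0080044 + 0.024621] = 0.1177 m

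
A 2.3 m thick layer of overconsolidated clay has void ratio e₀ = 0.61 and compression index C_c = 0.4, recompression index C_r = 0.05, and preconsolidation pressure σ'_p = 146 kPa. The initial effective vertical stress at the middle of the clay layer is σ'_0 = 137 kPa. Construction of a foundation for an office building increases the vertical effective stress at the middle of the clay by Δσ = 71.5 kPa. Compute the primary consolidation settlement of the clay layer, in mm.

Final effective stress: σ'_f = 137 + 71.5 = 208.5 kPa.
σ'_f = 208.5 > σ'_p = 146 kPa, so the stress path crosses the preconsolidation pressure — recompression up to σ'_p, then virgin compression beyond:
S_c = H/(1+e₀)·[C_r·log₁₀(σ'_p/σ'_0) + C_c·log₁₀(σ'_f/σ'_p)]
    = 2.3/1.61 × [0.05×log₁₀(146/137) + 0.4×log₁₀(208.5/146)]
    = 1.4286 × [0.0013816 + 0.061901] = 0.09041 m

S_c ≈ 90.4 mm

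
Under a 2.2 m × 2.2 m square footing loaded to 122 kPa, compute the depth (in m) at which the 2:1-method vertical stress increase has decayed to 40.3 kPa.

2:1 spreading — at depth z the loaded area has grown by z in each plan dimension:
qB²/(B+z)² = Δσ_z ⇒ z = B(√(q/Δσ_z) − 1) = 2.2×(√(122/40.3) − 1) = 1.628 m

z ≈ 1.63 m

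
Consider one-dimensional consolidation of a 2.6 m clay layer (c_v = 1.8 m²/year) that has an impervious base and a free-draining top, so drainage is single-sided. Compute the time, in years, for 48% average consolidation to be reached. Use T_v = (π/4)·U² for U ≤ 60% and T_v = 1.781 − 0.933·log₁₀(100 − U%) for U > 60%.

Drainage path length: H_d = H = 2.6 m (single drainage).
U ≤ 60%: T_v = (π/4)·U² = (π/4)×0.48² = 0.18096.
t = T_v·H_d²/c_v = 0.18096×2.6²/1.8 = 0.6796 years.

t ≈ 0.68 years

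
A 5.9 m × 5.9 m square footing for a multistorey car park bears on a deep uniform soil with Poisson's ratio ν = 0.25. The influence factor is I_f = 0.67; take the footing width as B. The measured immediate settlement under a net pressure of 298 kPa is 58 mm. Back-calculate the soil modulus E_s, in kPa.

E_s ≈ 19000 kPa

S_e = q·B·(1−ν²)/E_s · I_f  ⇒  E_s = q·B·(1−ν²)·I_f / S_e.
E_s = 298 × 5.9 × 0.9375 × 0.67 / 0.058 = 19040 kPa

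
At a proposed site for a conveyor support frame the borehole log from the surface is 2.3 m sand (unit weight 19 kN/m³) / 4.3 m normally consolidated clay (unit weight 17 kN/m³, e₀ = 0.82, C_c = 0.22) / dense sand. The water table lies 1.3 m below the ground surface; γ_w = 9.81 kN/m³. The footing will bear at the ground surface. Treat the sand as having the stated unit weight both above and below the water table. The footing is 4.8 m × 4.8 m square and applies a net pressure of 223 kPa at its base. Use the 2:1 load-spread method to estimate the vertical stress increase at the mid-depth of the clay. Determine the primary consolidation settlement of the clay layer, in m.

Mid-depth of clay below the ground surface: z = 2.3 + 4.3/2 = 4.45 m.
Total vertical stress at mid-clay: σ_v = 19×2.3 + 17×2.15 = 80.25 kPa.
Pore pressure: u = 9.81×(4.45 − 1.3) = 30.902 kPa.
Initial effective stress: σ'_0 = σ_v − u = 80.25 − 30.902 = 49.348 kPa.
Stress increase at mid-clay by the 2:1 spreading method:
Δσ = qBL/((B+z)(L+z)) = 223×4.8×4.8/((4.8+4.45)(4.8+4.45)) = 60.049 kPa
Final effective stress: σ'_f = σ'_0 + Δσ = 49.348 + 60.049 = 109.4 kPa.
Normally consolidated clay, so the full stress increment lies on the virgin compression line:
S_c = C_c·H/(1+e₀)·log₁₀(σ'_f/σ'_0) = 0.22×4.3/(1+0.82)×log₁₀(109.4/49.348)
    = 0.51978 × 0.34575 = 0.1797 m

S_c ≈ 0.18 m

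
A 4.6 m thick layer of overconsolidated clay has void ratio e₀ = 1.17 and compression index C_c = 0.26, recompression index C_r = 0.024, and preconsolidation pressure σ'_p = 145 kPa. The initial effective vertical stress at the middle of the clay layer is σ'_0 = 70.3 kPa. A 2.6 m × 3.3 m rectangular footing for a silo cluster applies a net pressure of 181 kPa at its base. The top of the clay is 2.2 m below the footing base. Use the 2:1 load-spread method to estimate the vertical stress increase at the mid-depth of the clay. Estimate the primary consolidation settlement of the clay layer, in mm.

Mid-depth of clay below the footing base: z = 2.2 + 4.6/2 = 4.5 m.
Stress increase at mid-clay by the 2:1 spreading method:
Δσ = qBL/((B+z)(L+z)) = 181×2.6×3.3/((2.6+4.5)(3.3+4.5)) = 28.042 kPa
Final effective stress: σ'_f = 70.3 + 28.042 = 98.342 kPa.
σ'_f = 98.342 ≤ σ'_p = 145 kPa, so the clay remains overconsolidated and only the recompression index applies:
S_c = C_r·H/(1+e₀)·log₁₀(σ'_f/σ'_0) = 0.024×4.6/2.17×log₁₀(98.342/70.3)
    = 0.050875 × 0.14578 = 0.007417 m

S_c ≈ 7.42 mm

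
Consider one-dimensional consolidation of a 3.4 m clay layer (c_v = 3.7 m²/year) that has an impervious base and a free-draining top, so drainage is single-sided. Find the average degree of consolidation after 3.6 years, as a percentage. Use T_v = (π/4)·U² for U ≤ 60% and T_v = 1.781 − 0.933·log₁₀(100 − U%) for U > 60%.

U ≈ 95.3 %

Drainage path length: H_d = H = 3.4 m (single drainage).
T_v = c_v·t/H_d² = 3.7×3.6/3.4² = 1.1522.
T_v = 1.1522 corresponds to the U > 60% branch:
U = 1 − 10^((1.781 − T_v)/0.933)/100 = 0.9528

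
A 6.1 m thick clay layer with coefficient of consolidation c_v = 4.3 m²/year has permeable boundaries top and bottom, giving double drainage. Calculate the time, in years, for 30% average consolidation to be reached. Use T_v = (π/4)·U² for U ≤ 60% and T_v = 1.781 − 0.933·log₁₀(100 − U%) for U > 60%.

Drainage path length: H_d = H/2 = 3.05 m (double drainage).
U ≤ 60%: T_v = (π/4)·U² = (π/4)×0.3² = 0.070686.
t = T_v·H_d²/c_v = 0.070686×3.05²/4.3 = 0.1529 years.

t ≈ 0.153 years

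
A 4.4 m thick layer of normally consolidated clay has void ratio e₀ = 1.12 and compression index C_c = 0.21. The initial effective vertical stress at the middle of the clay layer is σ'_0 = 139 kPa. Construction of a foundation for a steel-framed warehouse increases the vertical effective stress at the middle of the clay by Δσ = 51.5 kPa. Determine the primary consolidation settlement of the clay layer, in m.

S_c ≈ 0.0597 m

Final effective stress: σ'_f = σ'_0 + Δσ = 139 + 51.5 = 190.5 kPa.
Normally consolidated clay, so the full stress increment lies on the virgin compression line:
S_c = C_c·H/(1+e₀)·log₁₀(σ'_f/σ'_0) = 0.21×4.4/(1+1.12)×log₁₀(190.5/139)
    = 0.43585 × 0.13688 = 0.05966 m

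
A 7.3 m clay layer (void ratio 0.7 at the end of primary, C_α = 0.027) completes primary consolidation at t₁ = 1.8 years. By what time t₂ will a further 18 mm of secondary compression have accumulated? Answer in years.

S_s = C_α·H/(1+e_p)·log₁₀(t₂/t₁) ⇒ log₁₀(t₂/t₁) = S_s·(1+e_p)/(C_α·H).
log₁₀(t₂/t₁) = 0.018 × (1+0.7) / (0.027×7.3) = 0.1553
t₂ = t₁ × 10^0.1553 = 1.8 × 1.43 = 2.573 years

t₂ ≈ 2.57 years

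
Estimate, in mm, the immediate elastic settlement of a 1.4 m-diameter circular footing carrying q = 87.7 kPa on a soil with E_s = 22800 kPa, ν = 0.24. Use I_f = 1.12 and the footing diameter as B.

S_e ≈ 5.68 mm

Immediate (elastic) settlement: S_e = q·B·(1−ν²)/E_s · I_f.
S_e = 87.7 × 1.4 × (1 − 0.24²) / 22800 × 1.12
    = 87.7 × 1.4 × 0.9424 / 22800 × 1.12
    = 0.005684 m = 5.684 mm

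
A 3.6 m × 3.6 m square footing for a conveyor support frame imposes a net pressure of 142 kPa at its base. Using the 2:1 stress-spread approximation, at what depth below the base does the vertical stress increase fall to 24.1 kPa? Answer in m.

2:1 spreading — at depth z the loaded area has grown by z in each plan dimension:
qB²/(B+z)² = Δσ_z ⇒ z = B(√(q/Δσ_z) − 1) = 3.6×(√(142/24.1) − 1) = 5.139 m

z ≈ 5.14 m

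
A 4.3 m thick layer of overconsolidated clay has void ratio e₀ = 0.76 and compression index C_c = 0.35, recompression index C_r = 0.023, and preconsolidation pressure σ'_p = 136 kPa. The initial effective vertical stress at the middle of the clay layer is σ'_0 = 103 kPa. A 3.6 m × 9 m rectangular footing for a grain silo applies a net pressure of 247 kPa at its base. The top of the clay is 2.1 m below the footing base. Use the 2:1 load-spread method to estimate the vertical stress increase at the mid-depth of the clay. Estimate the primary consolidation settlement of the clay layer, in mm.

Mid-depth of clay below the footing base: z = 2.1 + 4.3/2 = 4.25 m.
Stress increase at mid-clay by the 2:1 spreading method:
Δσ = qBL/((B+z)(L+z)) = 247×3.6×9/((3.6+4.25)(9+4.25)) = 76.941 kPa
Final effective stress: σ'_f = 103 + 76.941 = 179.94 kPa.
σ'_f = 179.94 > σ'_p = 136 kPa, so the stress path crosses the preconsolidation pressure — recompression up to σ'_p, then virgin compression beyond:
S_c = H/(1+e₀)·[C_r·log₁₀(σ'_p/σ'_0) + C_c·log₁₀(σ'_f/σ'_p)]
    = 4.3/1.76 × [0.023×log₁₀(136/103) + 0.35×log₁₀(179.94/136)]
    = 2.4432 × [0.0027761 + 0.042556] = 0.1108 m

S_c ≈ 111 mm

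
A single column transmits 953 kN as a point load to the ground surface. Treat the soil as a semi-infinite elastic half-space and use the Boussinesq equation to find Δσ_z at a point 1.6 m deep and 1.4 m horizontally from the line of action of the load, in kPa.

Boussinesq vertical stress below a point load on an elastic half-space:
Δσ_z = 3P/(2πz²) · [1 + (r/z)²]^(−5/2)
r/z = 1.4/1.6 = 0.875; [1+(r/z)²]^(−5/2) = 0.24141.
Δσ_z = 3×953/(2π×1.6²) × 0.24141 = 177.74 × 0.24141 = 42.91 kPa

Δσ_z ≈ 42.9 kPa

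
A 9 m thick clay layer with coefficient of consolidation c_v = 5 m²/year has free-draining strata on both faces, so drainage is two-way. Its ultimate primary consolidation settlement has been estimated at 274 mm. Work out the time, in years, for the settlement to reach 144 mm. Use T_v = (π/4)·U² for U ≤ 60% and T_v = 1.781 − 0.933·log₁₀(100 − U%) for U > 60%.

Drainage path length: H_d = H/2 = 4.5 m (double drainage).
U = S(t)/S_ult = 144/274 = 0.5255.
U ≤ 60%: T_v = (π/4)·U² = (π/4)×0.52555² = 0.21693.
t = T_v·H_d²/c_v = 0.21693×4.5²/5 = 0.8786 years.

t ≈ 0.879 years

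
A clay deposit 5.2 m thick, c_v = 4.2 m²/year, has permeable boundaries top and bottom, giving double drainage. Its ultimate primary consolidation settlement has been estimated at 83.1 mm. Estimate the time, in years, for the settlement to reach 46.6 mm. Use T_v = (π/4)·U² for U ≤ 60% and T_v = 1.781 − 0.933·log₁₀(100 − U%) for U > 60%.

Drainage path length: H_d = H/2 = 2.6 m (double drainage).
U = S(t)/S_ult = 46.6/83.1 = 0.5608.
U ≤ 60%: T_v = (π/4)·U² = (π/4)×0.56077² = 0.24698.
t = T_v·H_d²/c_v = 0.24698×2.6²/4.2 = 0.3975 years.

t ≈ 0.398 years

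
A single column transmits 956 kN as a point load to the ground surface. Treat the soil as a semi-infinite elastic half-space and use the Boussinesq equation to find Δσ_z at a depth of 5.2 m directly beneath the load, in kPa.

Boussinesq vertical stress below a point load on an elastic half-space:
Δσ_z = 3P/(2πz²) · [1 + (r/z)²]^(−5/2)
r/z = 0/5.2 = 0; [1+(r/z)²]^(−5/2) = 1.
Δσ_z = 3×956/(2π×5.2²) × 1 = 16.881 × 1 = 16.88 kPa

Δσ_z ≈ 16.9 kPa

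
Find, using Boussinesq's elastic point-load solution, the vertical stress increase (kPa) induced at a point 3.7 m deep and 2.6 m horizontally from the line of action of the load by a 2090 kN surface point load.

Boussinesq vertical stress below a point load on an elastic half-space:
Δσ_z = 3P/(2πz²) · [1 + (r/z)²]^(−5/2)
r/z = 2.6/3.7 = 0.7027; [1+(r/z)²]^(−5/2) = 0.36667.
Δσ_z = 3×2090/(2π×3.7²) × 0.36667 = 72.893 × 0.36667 = 26.73 kPa

Δσ_z ≈ 26.7 kPa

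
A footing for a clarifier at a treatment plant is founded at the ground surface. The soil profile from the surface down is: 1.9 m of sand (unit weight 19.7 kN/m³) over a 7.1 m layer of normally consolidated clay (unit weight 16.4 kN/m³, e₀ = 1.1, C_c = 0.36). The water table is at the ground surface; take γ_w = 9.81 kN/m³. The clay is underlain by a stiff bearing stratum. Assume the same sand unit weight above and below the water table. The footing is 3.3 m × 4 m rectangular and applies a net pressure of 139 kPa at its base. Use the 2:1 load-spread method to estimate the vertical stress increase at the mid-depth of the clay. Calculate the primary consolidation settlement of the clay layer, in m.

Mid-depth of clay below the ground surface: z = 1.9 + 7.1/2 = 5.45 m.
Total vertical stress at mid-clay: σ_v = 19.7×1.9 + 16.4×3.55 = 95.65 kPa.
Pore pressure: u = 9.81×(5.45 − 0) = 53.465 kPa.
Initial effective stress: σ'_0 = σ_v − u = 95.65 − 53.465 = 42.185 kPa.
Stress increase at mid-clay by the 2:1 spreading method:
Δσ = qBL/((B+z)(L+z)) = 139×3.3×4/((3.3+5.45)(4+5.45)) = 22.19 kPa
Final effective stress: σ'_f = σ'_0 + Δσ = 42.185 + 22.19 = 64.375 kPa.
Normally consolidated clay, so the full stress increment lies on the virgin compression line:
S_c = C_c·H/(1+e₀)·log₁₀(σ'_f/σ'_0) = 0.36×7.1/(1+1.1)×log₁₀(64.375/42.185)
    = 1.2171 × 0.18356 = 0.2234 m

S_c ≈ 0.223 m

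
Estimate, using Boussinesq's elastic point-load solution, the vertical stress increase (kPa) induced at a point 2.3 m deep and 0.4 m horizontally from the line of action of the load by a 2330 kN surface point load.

Boussinesq vertical stress below a point load on an elastic half-space:
Δσ_z = 3P/(2πz²) · [1 + (r/z)²]^(−5/2)
r/z = 0.4/2.3 = 0.17391; [1+(r/z)²]^(−5/2) = 0.92821.
Δσ_z = 3×2330/(2π×2.3²) × 0.92821 = 210.3 × 0.92821 = 195.2 kPa

Δσ_z ≈ 195 kPa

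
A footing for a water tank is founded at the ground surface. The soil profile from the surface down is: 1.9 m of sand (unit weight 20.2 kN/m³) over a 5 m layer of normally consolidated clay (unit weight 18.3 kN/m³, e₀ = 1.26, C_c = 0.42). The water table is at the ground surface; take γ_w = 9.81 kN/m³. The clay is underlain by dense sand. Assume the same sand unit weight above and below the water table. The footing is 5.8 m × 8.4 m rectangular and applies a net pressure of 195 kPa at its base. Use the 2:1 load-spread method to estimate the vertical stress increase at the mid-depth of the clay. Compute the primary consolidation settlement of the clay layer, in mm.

Mid-depth of clay below the ground surface: z = 1.9 + 5/2 = 4.4 m.
Total vertical stress at mid-clay: σ_v = 20.2×1.9 + 18.3×2.5 = 84.13 kPa.
Pore pressure: u = 9.81×(4.4 − 0) = 43.164 kPa.
Initial effective stress: σ'_0 = σ_v − u = 84.13 − 43.164 = 40.966 kPa.
Stress increase at mid-clay by the 2:1 spreading method:
Δσ = qBL/((B+z)(L+z)) = 195×5.8×8.4/((5.8+4.4)(8.4+4.4)) = 72.767 kPa
Final effective stress: σ'_f = σ'_0 + Δσ = 40.966 + 72.767 = 113.73 kPa.
Normally consolidated clay, so the full stress increment lies on the virgin compression line:
S_c = C_c·H/(1+e₀)·log₁₀(σ'_f/σ'_0) = 0.42×5/(1+1.26)×log₁₀(113.73/40.966)
    = 0.9292 × 0.44345 = 0.4121 m

S_c ≈ 412 mm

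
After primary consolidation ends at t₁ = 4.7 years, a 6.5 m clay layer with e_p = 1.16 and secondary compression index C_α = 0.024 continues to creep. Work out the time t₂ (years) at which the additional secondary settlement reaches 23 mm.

S_s = C_α·H/(1+e_p)·log₁₀(t₂/t₁) ⇒ log₁₀(t₂/t₁) = S_s·(1+e_p)/(C_α·H).
log₁₀(t₂/t₁) = 0.023 × (1+1.16) / (0.024×6.5) = 0.3185
t₂ = t₁ × 10^0.3185 = 4.7 × 2.082 = 9.785 years

t₂ ≈ 9.78 years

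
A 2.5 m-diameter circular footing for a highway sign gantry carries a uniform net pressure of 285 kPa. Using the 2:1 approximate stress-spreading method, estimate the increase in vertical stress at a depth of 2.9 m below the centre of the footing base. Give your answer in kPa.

By the 2:1 method the load spreads at 1 horizontal : 2 vertical, so at depth z the loaded area has grown by z in each plan dimension:
Δσ ≈ qD²/(D+z)² = 285×2.5²/(2.5+2.9)² = 61.085 kPa

Δσ_z ≈ 61.1 kPa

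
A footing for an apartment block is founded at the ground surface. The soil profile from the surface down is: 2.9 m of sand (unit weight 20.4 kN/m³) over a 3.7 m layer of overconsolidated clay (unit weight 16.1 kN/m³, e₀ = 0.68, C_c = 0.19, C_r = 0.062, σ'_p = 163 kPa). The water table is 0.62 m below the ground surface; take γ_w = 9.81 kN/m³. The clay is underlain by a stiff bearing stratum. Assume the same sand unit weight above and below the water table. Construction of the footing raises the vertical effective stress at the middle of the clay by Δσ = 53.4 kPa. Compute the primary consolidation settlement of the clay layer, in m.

S_c ≈ 0.0441 m

Mid-depth of clay below the ground surface: z = 2.9 + 3.7/2 = 4.75 m.
Total vertical stress at mid-clay: σ_v = 20.4×2.9 + 16.1×1.85 = 88.945 kPa.
Pore pressure: u = 9.81×(4.75 − 0.62) = 40.515 kPa.
Initial effective stress: σ'_0 = σ_v − u = 88.945 − 40.515 = 48.43 kPa.
Final effective stress: σ'_f = 48.43 + 53.4 = 101.83 kPa.
σ'_f = 101.83 ≤ σ'_p = 163 kPa, so the clay remains overconsolidated and only the recompression index applies:
S_c = C_r·H/(1+e₀)·log₁₀(σ'_f/σ'_0) = 0.062×3.7/1.68×log₁₀(101.83/48.43)
    = 0.13655 × 0.32276 = 0.04407 m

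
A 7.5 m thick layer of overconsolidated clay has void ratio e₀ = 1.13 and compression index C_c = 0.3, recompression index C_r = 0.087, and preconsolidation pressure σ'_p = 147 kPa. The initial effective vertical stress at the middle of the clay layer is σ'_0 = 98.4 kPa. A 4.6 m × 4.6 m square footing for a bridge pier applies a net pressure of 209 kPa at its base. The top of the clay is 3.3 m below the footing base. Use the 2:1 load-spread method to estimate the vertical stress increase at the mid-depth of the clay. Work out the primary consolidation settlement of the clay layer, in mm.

S_c ≈ 38 mm

Mid-depth of clay below the footing base: z = 3.3 + 7.5/2 = 7.05 m.
Stress increase at mid-clay by the 2:1 spreading method:
Δσ = qBL/((B+z)(L+z)) = 209×4.6×4.6/((4.6+7.05)(4.6+7.05)) = 32.584 kPa
Final effective stress: σ'_f = 98.4 + 32.584 = 130.98 kPa.
σ'_f = 130.98 ≤ σ'_p = 147 kPa, so the clay remains overconsolidated and only the recompression index applies:
S_c = C_r·H/(1+e₀)·log₁₀(σ'_f/σ'_0) = 0.087×7.5/2.13×log₁₀(130.98/98.4)
    = 0.30634 × 0.12421 = 0.03805 m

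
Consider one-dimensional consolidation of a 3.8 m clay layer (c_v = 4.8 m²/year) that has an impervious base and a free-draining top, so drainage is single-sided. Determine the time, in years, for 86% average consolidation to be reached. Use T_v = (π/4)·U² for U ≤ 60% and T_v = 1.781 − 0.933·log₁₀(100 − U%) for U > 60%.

Drainage path length: H_d = H = 3.8 m (single drainage).
U > 60%: T_v = 1.781 − 0.933·log₁₀(100 − 86) = 0.71166.
t = T_v·H_d²/c_v = 0.71166×3.8²/4.8 = 2.141 years.

t ≈ 2.14 years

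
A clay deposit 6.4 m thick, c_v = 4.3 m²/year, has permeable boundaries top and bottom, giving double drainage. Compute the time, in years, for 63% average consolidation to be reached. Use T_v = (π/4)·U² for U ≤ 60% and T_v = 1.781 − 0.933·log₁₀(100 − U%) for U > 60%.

Drainage path length: H_d = H/2 = 3.2 m (double drainage).
U > 60%: T_v = 1.781 − 0.933·log₁₀(100 − 63) = 0.31787.
t = T_v·H_d²/c_v = 0.31787×3.2²/4.3 = 0.757 years.

t ≈ 0.757 years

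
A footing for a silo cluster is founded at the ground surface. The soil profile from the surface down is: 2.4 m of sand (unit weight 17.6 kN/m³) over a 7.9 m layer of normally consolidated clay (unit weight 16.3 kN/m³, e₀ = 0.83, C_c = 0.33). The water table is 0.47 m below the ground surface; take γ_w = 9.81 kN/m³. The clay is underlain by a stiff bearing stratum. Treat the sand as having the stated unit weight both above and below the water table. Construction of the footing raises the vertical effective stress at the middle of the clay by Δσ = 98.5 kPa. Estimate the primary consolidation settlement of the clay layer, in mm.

S_c ≈ 682 mm

Mid-depth of clay below the ground surface: z = 2.4 + 7.9/2 = 6.35 m.
Total vertical stress at mid-clay: σ_v = 17.6×2.4 + 16.3×3.95 = 106.62 kPa.
Pore pressure: u = 9.81×(6.35 − 0.47) = 57.683 kPa.
Initial effective stress: σ'_0 = σ_v − u = 106.62 − 57.683 = 48.937 kPa.
Final effective stress: σ'_f = σ'_0 + Δσ = 48.937 + 98.5 = 147.44 kPa.
Normally consolidated clay, so the full stress increment lies on the virgin compression line:
S_c = C_c·H/(1+e₀)·log₁₀(σ'_f/σ'_0) = 0.33×7.9/(1+0.83)×log₁₀(147.44/48.937)
    = 1.4246 × 0.47898 = 0.6824 m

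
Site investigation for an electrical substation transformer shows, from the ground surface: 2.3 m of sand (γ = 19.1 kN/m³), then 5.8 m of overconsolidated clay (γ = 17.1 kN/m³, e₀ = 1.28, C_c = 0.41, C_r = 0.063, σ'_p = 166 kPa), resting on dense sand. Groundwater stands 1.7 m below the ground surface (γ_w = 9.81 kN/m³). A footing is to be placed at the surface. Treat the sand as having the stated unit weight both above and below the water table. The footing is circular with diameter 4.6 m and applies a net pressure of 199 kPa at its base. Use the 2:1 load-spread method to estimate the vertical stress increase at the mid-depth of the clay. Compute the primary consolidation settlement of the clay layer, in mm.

S_c ≈ 38.6 mm

Mid-depth of clay below the ground surface: z = 2.3 + 5.8/2 = 5.2 m.
Total vertical stress at mid-clay: σ_v = 19.1×2.3 + 17.1×2.9 = 93.52 kPa.
Pore pressure: u = 9.81×(5.2 − 1.7) = 34.335 kPa.
Initial effective stress: σ'_0 = σ_v − u = 93.52 − 34.335 = 59.185 kPa.
Stress increase at mid-clay by the 2:1 spreading method:
Δσ ≈ qD²/(D+z)² = 199×4.6²/(4.6+5.2)² = 43.845 kPa
Final effective stress: σ'_f = 59.185 + 43.845 = 103.03 kPa.
σ'_f = 103.03 ≤ σ'_p = 166 kPa, so the clay remains overconsolidated and only the recompression index applies:
S_c = C_r·H/(1+e₀)·log₁₀(σ'_f/σ'_0) = 0.063×5.8/2.28×log₁₀(103.03/59.185)
    = 0.16027 × 0.24075 = 0.03858 m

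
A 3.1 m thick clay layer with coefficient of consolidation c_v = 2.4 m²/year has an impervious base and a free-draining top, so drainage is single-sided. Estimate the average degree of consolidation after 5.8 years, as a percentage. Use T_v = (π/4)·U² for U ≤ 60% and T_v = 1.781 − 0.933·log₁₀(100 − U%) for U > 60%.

Drainage path length: H_d = H = 3.1 m (single drainage).
T_v = c_v·t/H_d² = 2.4×5.8/3.1² = 1.4485.
T_v = 1.4485 corresponds to the U > 60% branch:
U = 1 − 10^((1.781 − T_v)/0.933)/100 = 0.9773

U ≈ 97.7 %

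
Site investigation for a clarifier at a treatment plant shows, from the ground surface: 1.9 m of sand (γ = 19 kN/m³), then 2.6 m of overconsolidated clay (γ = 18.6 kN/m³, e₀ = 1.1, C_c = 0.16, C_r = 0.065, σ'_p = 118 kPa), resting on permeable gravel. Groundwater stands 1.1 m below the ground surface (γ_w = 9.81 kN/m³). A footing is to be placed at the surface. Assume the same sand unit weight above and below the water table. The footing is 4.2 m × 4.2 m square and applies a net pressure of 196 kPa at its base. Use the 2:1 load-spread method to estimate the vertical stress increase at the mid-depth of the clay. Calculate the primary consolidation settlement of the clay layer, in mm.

S_c ≈ 33.3 mm

Mid-depth of clay below the ground surface: z = 1.9 + 2.6/2 = 3.2 m.
Total vertical stress at mid-clay: σ_v = 19×1.9 + 18.6×1.3 = 60.28 kPa.
Pore pressure: u = 9.81×(3.2 − 1.1) = 20.601 kPa.
Initial effective stress: σ'_0 = σ_v − u = 60.28 − 20.601 = 39.679 kPa.
Stress increase at mid-clay by the 2:1 spreading method:
Δσ = qBL/((B+z)(L+z)) = 196×4.2×4.2/((4.2+3.2)(4.2+3.2)) = 63.138 kPa
Final effective stress: σ'_f = 39.679 + 63.138 = 102.82 kPa.
σ'_f = 102.82 ≤ σ'_p = 118 kPa, so the clay remains overconsolidated and only the recompression index applies:
S_c = C_r·H/(1+e₀)·log₁₀(σ'_f/σ'_0) = 0.065×2.6/2.1×log₁₀(102.82/39.679)
    = 0.080477 × 0.41352 = 0.03328 m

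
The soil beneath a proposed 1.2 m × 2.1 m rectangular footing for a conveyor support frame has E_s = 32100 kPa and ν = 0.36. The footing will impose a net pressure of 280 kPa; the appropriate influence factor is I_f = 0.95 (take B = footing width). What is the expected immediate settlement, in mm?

Immediate (elastic) settlement: S_e = q·B·(1−ν²)/E_s · I_f.
S_e = 280 × 1.2 × (1 − 0.36²) / 32100 × 0.95
    = 280 × 1.2 × 0.8704 / 32100 × 0.95
    = 0.008655 m = 8.655 mm

S_e ≈ 8.66 mm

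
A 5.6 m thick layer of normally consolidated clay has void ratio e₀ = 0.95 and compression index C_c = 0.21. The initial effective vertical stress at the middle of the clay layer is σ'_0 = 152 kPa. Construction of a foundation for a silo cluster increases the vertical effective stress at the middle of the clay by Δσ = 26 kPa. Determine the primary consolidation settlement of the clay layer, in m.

Final effective stress: σ'_f = σ'_0 + Δσ = 152 + 26 = 178 kPa.
Normally consolidated clay, so the full stress increment lies on the virgin compression line:
S_c = C_c·H/(1+e₀)·log₁₀(σ'_f/σ'_0) = 0.21×5.6/(1+0.95)×log₁₀(178/152)
    = 0.60308 × 0.068576 = 0.04136 m

S_c ≈ 0.0414 m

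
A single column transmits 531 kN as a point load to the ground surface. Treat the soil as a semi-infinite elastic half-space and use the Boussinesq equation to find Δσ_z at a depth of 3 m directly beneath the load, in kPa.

Boussinesq vertical stress below a point load on an elastic half-space:
Δσ_z = 3P/(2πz²) · [1 + (r/z)²]^(−5/2)
r/z = 0/3 = 0; [1+(r/z)²]^(−5/2) = 1.
Δσ_z = 3×531/(2π×3²) × 1 = 28.17 × 1 = 28.17 kPa

Δσ_z ≈ 28.2 kPa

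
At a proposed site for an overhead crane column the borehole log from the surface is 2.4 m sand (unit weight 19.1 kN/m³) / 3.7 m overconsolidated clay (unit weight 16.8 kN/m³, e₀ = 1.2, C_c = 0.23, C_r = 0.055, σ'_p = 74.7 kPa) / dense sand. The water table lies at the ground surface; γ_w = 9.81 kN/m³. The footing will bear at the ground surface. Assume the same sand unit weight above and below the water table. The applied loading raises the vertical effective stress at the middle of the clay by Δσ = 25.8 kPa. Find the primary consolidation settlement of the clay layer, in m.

Mid-depth of clay below the ground surface: z = 2.4 + 3.7/2 = 4.25 m.
Total vertical stress at mid-clay: σ_v = 19.1×2.4 + 16.8×1.85 = 76.92 kPa.
Pore pressure: u = 9.81×(4.25 − 0) = 41.693 kPa.
Initial effective stress: σ'_0 = σ_v − u = 76.92 − 41.693 = 35.227 kPa.
Final effective stress: σ'_f = 35.227 + 25.8 = 61.027 kPa.
σ'_f = 61.027 ≤ σ'_p = 74.7 kPa, so the clay remains overconsolidated and only the recompression index applies:
S_c = C_r·H/(1+e₀)·log₁₀(σ'_f/σ'_0) = 0.055×3.7/2.2×log₁₀(61.027/35.227)
    = 0.092499 × 0.23865 = 0.02207 m

S_c ≈ 0.0221 m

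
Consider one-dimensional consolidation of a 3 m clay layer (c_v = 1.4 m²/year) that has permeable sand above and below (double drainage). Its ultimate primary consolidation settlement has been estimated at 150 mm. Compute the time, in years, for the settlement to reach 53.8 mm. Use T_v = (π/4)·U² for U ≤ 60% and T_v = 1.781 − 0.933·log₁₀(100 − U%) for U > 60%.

Drainage path length: H_d = H/2 = 1.5 m (double drainage).
U = S(t)/S_ult = 53.8/150 = 0.3587.
U ≤ 60%: T_v = (π/4)·U² = (π/4)×0.35867² = 0.10104.
t = T_v·H_d²/c_v = 0.10104×1.5²/1.4 = 0.1624 years.

t ≈ 0.162 years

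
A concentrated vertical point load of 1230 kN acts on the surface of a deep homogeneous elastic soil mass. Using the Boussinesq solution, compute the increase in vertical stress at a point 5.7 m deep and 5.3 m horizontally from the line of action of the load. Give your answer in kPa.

Δσ_z ≈ 3.81 kPa

Boussinesq vertical stress below a point load on an elastic half-space:
Δσ_z = 3P/(2πz²) · [1 + (r/z)²]^(−5/2)
r/z = 5.3/5.7 = 0.92982; [1+(r/z)²]^(−5/2) = 0.21064.
Δσ_z = 3×1230/(2π×5.7²) × 0.21064 = 18.076 × 0.21064 = 3.808 kPa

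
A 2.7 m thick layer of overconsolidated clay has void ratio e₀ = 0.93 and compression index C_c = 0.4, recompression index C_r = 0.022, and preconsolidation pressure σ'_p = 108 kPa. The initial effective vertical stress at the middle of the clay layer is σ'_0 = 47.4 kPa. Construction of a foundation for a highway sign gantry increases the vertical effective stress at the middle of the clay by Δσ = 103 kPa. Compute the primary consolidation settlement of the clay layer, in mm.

S_c ≈ 91.5 mm

Final effective stress: σ'_f = 47.4 + 103 = 150.4 kPa.
σ'_f = 150.4 > σ'_p = 108 kPa, so the stress path crosses the preconsolidation pressure — recompression up to σ'_p, then virgin compression beyond:
S_c = H/(1+e₀)·[C_r·log₁₀(σ'_p/σ'_0) + C_c·log₁₀(σ'_f/σ'_p)]
    = 2.7/1.93 × [0.022×log₁₀(108/47.4) + 0.4×log₁₀(150.4/108)]
    = 1.399 × [0.0078682 + 0.05753] = 0.09149 m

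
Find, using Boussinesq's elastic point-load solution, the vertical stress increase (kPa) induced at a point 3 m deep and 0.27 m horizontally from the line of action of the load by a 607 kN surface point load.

Boussinesq vertical stress below a point load on an elastic half-space:
Δσ_z = 3P/(2πz²) · [1 + (r/z)²]^(−5/2)
r/z = 0.27/3 = 0.09; [1+(r/z)²]^(−5/2) = 0.98003.
Δσ_z = 3×607/(2π×3²) × 0.98003 = 32.202 × 0.98003 = 31.56 kPa

Δσ_z ≈ 31.6 kPa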